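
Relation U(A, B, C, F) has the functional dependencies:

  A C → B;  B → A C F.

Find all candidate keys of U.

(B), (A, C)

{B}⁺: B→ACF adds A, C, F → {A, B, C, F}.
{A, C}⁺: AC→B adds B; B→ACF adds F → {A, B, C, F}.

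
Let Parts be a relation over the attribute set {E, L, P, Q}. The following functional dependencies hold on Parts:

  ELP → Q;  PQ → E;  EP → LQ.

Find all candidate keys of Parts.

{E, P}⁺: EP→LQ adds L, Q → {E, L, P, Q}. Minimal: {P}⁺ = {P}; {E}⁺ = {E} — none reach the full schema.
{P, Q}⁺: PQ→E adds E; EP→LQ adds L → {E, L, P, Q}. Minimal: {Q}⁺ = {Q}; {P}⁺ = {P} — none reach the full schema.
Any other superkey contains one of these as a subset, so there are no further candidate keys.

{E, P}, {P, Q}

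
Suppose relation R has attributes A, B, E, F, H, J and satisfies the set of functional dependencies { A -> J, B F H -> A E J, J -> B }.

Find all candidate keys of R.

{A, F, H}, {B, F, H}, {F, H, J}

Attributes F, H never appear on any right-hand side, so every candidate key must contain {F, H}.
{F, H}⁺ = {F, H}, which is not all of the schema, so we must add further attributes.
{A, F, H}⁺: A→J adds J; J→B adds B; BFH→AEJ adds E → {A, B, E, F, H, J}. Minimal: {F, H}⁺ = {F, H}; {A, H}⁺ = {A, B, H, J}; {A, F}⁺ = {A, B, F, J} — none reach the full schema.
{B, F, H}⁺: BFH→AEJ adds A, E, J → {A, B, E, F, H, J}. Minimal: {F, H}⁺ = {F, H}; {B, H}⁺ = {B, H}; {B, F}⁺ = {B, F} — none reach the full schema.
{F, H, J}⁺: J→B adds B; BFH→AEJ adds A, E → {A, B, E, F, H, J}. Minimal: {H, J}⁺ = {B, H, J}; {F, J}⁺ = {B, F, J}; {F, H}⁺ = {F, H} — none reach the full schema.
Any other superkey contains one of these as a subset, so there are no further candidate keys.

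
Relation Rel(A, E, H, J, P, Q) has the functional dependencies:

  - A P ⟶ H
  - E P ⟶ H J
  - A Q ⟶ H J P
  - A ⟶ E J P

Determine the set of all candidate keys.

Attributes A, Q never appear on any right-hand side, so every candidate key must contain {A, Q}.
{A, Q}⁺ = {A, E, H, J, P, Q}, which is all of the schema, so {A, Q} is the only candidate key.

{A, Q}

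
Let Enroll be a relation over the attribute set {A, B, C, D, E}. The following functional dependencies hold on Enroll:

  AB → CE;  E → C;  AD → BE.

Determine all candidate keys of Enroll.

{A, D}

Attributes A, D never appear on any right-hand side, so every candidate key must contain {A, D}.
{A, D}⁺ = {A, B, C, D, E}, which is all of the schema, so {A, D} is the only candidate key.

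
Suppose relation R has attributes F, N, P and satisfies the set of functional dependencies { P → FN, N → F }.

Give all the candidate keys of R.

P

Attribute P never appears on the right-hand side of any dependency, so P must belong to every candidate key.
{P}⁺ = {F, N, P}, which is all of the schema, so {P} is the only candidate key.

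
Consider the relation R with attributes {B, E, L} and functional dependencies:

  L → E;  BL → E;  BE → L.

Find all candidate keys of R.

{B, E}; {B, L}

Attribute B never appears on the right-hand side of any dependency, so B must belong to every candidate key.
{B}⁺ = {B}, which is not all of the schema, so we must add further attributes.
{B, E}⁺: BE→L adds L → {B, E, L}. Minimal: {E}⁺ = {E}; {B}⁺ = {B} — none reach the full schema.
{B, L}⁺: L→E adds E → {B, E, L}. Minimal: {L}⁺ = {E, L}; {B}⁺ = {B} — none reach the full schema.
Any other superkey contains one of these as a subset, so there are no further candidate keys.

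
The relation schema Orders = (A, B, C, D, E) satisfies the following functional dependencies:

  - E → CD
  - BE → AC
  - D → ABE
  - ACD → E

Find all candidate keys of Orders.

{D}; {E}

{D}⁺: D→ABE adds A, B, E; E→CD adds C → {A, B, C, D, E}.
{E}⁺: E→CD adds C, D; D→ABE adds A, B → {A, B, C, D, E}.
Any other superkey contains one of these as a subset, so there are no further candidate keys.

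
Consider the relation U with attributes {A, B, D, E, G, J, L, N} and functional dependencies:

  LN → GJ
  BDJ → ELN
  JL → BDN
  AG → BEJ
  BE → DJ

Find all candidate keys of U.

(A, G), (A, B, E), (A, J, L), (A, L, N), (A, B, D, J)

Attribute A never appears on the right-hand side of any dependency, so A must belong to every candidate key.
{A}⁺ = {A}, which is not all of the schema, so we must add further attributes.
{A, G}⁺: AG→BEJ adds B, E, J; BE→DJ adds D; BDJ→ELN adds L, N → {A, B, D, E, G, J, L, N}. Minimal: {G}⁺ = {G}; {A}⁺ = {A} — none reach the full schema.
{A, B, E}⁺: BE→DJ adds D, J; BDJ→ELN adds L, N; LN→GJ adds G → {A, B, D, E, G, J, L, N}. Minimal: {B, E}⁺ = {B, D, E, G, J, L, N}; {A, E}⁺ = {A, E}; {A, B}⁺ = {A, B} — none reach the full schema.
{A, J, L}⁺: JL→BDN adds B, D, N; LN→GJ adds G; BDJ→ELN adds E → {A, B, D, E, G, J, L, N}. Minimal: {J, L}⁺ = {B, D, E, G, J, L, N}; {A, L}⁺ = {A, L}; {A, J}⁺ = {A, J} — none reach the full schema.
{A, L, N}⁺: LN→GJ adds G, J; JL→BDN adds B, D; AG→BEJ adds E → {A, B, D, E, G, J, L, N}. Minimal: {L, N}⁺ = {B, D, E, G, J, L, N}; {A, N}⁺ = {A, N}; {A, L}⁺ = {A, L} — none reach the full schema.
{A, B, D, J}⁺: BDJ→ELN adds E, L, N; LN→GJ adds G → {A, B, D, E, G, J, L, N}. Minimal: {B, D, J}⁺ = {B, D, E, G, J, L, N}; {A, D, J}⁺ = {A, D, J}; {A, B, J}⁺ = {A, B, J}; … — none reach the full schema.
Any other superkey contains one of these as a subset, so there are no further candidate keys.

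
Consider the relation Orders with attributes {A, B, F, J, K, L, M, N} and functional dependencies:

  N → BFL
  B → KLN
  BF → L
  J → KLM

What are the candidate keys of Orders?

Attributes A, J never appear on any right-hand side, so every candidate key must contain {A, J}.
{A, J}⁺ = {A, J, K, L, M}, which is not all of the schema, so we must add further attributes.
{A, B, J}⁺: B→KLN adds K, L, N; J→KLM adds M; N→BFL adds F → {A, B, F, J, K, L, M, N}.
{A, J, N}⁺: N→BFL adds B, F, L; B→KLN adds K; J→KLM adds M → {A, B, F, J, K, L, M, N}.

(A, B, J), (A, J, N)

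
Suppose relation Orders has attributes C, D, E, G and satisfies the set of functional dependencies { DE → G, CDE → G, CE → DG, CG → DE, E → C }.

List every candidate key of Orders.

{E}⁺: E→C adds C; CE→DG adds D, G → {C, D, E, G}.
{C, G}⁺: CG→DE adds D, E → {C, D, E, G}. Minimal: {G}⁺ = {G}; {C}⁺ = {C} — none reach the full schema.

{E}; {C, G}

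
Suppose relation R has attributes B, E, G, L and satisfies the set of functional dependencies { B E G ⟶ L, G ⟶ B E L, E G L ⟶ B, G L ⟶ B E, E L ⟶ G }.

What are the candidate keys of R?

(G); (E, L)

{G}⁺: G→BEL adds B, E, L → {B, E, G, L}.
{E, L}⁺: EL→G adds G; G→BEL adds B → {B, E, G, L}.
Any other superkey contains one of these as a subset, so there are no further candidate keys.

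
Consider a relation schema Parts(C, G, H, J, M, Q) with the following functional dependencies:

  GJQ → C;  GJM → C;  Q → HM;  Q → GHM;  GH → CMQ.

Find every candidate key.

(J, Q), (G, H, J)

Attribute J never appears on the right-hand side of any dependency, so J must belong to every candidate key.
{J}⁺ = {J}, which is not all of the schema, so we must add further attributes.
{J, Q}⁺: Q→HM adds H, M; Q→GHM adds G; GH→CMQ adds C → {C, G, H, J, M, Q}. Minimal: {Q}⁺ = {C, G, H, M, Q}; {J}⁺ = {J} — none reach the full schema.
{G, H, J}⁺: GH→CMQ adds C, M, Q → {C, G, H, J, M, Q}. Minimal: {H, J}⁺ = {H, J}; {G, J}⁺ = {G, J}; {G, H}⁺ = {C, G, H, M, Q} — none reach the full schema.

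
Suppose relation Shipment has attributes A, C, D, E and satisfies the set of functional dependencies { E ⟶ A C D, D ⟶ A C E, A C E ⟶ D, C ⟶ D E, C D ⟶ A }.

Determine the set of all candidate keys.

(C); (D); (E)

{C}⁺: C→DE adds D, E; CD→A adds A → {A, C, D, E}.
{D}⁺: D→ACE adds A, C, E → {A, C, D, E}.
{E}⁺: E→ACD adds A, C, D → {A, C, D, E}.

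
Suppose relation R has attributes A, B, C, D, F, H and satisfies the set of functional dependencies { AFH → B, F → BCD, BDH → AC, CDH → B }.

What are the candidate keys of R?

Attributes F, H never appear on any right-hand side, so every candidate key must contain {F, H}.
{F, H}⁺ = {A, B, C, D, F, H}, which is all of the schema, so {F, H} is the only candidate key.

{F, H}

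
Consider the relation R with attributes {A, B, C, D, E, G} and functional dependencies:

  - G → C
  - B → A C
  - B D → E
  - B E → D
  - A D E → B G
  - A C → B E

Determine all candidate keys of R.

{B}; {A, C}; {A, G}; {A, D, E}

{B}⁺: B→AC adds A, C; AC→BE adds E; BE→D adds D; ADE→BG adds G → {A, B, C, D, E, G}.
{A, C}⁺: AC→BE adds B, E; BE→D adds D; ADE→BG adds G → {A, B, C, D, E, G}. Minimal: {C}⁺ = {C}; {A}⁺ = {A} — none reach the full schema.
{A, G}⁺: G→C adds C; AC→BE adds B, E; BE→D adds D → {A, B, C, D, E, G}. Minimal: {G}⁺ = {C, G}; {A}⁺ = {A} — none reach the full schema.
{A, D, E}⁺: ADE→BG adds B, G; G→C adds C → {A, B, C, D, E, G}. Minimal: {D, E}⁺ = {D, E}; {A, E}⁺ = {A, E}; {A, D}⁺ = {A, D} — none reach the full schema.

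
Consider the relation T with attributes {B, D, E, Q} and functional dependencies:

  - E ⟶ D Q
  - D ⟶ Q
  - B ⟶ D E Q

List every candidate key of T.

{B}⁺: B→DEQ adds D, E, Q → {B, D, E, Q}.

{B}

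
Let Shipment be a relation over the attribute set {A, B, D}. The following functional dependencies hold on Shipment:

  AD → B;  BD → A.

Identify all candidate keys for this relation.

Attribute D never appears on the right-hand side of any dependency, so D must belong to every candidate key.
{D}⁺ = {D}, which is not all of the schema, so we must add further attributes.
{A, D}⁺: AD→B adds B → {A, B, D}. Minimal: {D}⁺ = {D}; {A}⁺ = {A} — none reach the full schema.
{B, D}⁺: BD→A adds A → {A, B, D}. Minimal: {D}⁺ = {D}; {B}⁺ = {B} — none reach the full schema.
Any other superkey contains one of these as a subset, so there are no further candidate keys.

{A, D}; {B, D}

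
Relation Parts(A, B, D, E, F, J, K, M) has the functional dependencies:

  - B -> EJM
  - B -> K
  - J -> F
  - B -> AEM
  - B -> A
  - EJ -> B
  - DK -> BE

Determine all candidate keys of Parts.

Attribute D never appears on the right-hand side of any dependency, so D must belong to every candidate key.
{D}⁺ = {D}, which is not all of the schema, so we must add further attributes.
{B, D}⁺: B→EJM adds E, J, M; B→K adds K; J→F adds F; B→AEM adds A → {A, B, D, E, F, J, K, M}.
{D, K}⁺: DK→BE adds B, E; B→EJM adds J, M; J→F adds F; B→AEM adds A → {A, B, D, E, F, J, K, M}.
{D, E, J}⁺: J→F adds F; EJ→B adds B; B→EJM adds M; B→K adds K; B→AEM adds A → {A, B, D, E, F, J, K, M}.

{B, D}, {D, K}, {D, E, J}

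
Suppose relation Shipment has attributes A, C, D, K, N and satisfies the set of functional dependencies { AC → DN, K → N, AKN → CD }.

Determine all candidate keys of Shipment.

(A, K)

Attributes A, K never appear on any right-hand side, so every candidate key must contain {A, K}.
{A, K}⁺ = {A, C, D, K, N}, which is all of the schema, so {A, K} is the only candidate key.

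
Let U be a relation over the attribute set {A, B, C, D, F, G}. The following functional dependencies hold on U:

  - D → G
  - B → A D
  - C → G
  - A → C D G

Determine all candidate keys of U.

{B, F}⁺: B→AD adds A, D; A→CDG adds C, G → {A, B, C, D, F, G}. Minimal: {F}⁺ = {F}; {B}⁺ = {A, B, C, D, G} — none reach the full schema.
No other minimal superkey exists.

(B, F)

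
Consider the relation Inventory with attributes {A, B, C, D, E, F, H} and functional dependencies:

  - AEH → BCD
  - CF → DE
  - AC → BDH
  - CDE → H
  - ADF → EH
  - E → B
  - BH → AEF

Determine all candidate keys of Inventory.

{A, C}, {B, H}, {C, F}, {E, H}, {A, D, F}, {C, D, E}

{A, C}⁺: AC→BDH adds B, D, H; BH→AEF adds E, F → {A, B, C, D, E, F, H}. Minimal: {C}⁺ = {C}; {A}⁺ = {A} — none reach the full schema.
{B, H}⁺: BH→AEF adds A, E, F; AEH→BCD adds C, D → {A, B, C, D, E, F, H}. Minimal: {H}⁺ = {H}; {B}⁺ = {B} — none reach the full schema.
{C, F}⁺: CF→DE adds D, E; CDE→H adds H; E→B adds B; BH→AEF adds A → {A, B, C, D, E, F, H}. Minimal: {F}⁺ = {F}; {C}⁺ = {C} — none reach the full schema.
{E, H}⁺: E→B adds B; BH→AEF adds A, F; AEH→BCD adds C, D → {A, B, C, D, E, F, H}. Minimal: {H}⁺ = {H}; {E}⁺ = {B, E} — none reach the full schema.
{A, D, F}⁺: ADF→EH adds E, H; E→B adds B; AEH→BCD adds C → {A, B, C, D, E, F, H}. Minimal: {D, F}⁺ = {D, F}; {A, F}⁺ = {A, F}; {A, D}⁺ = {A, D} — none reach the full schema.
{C, D, E}⁺: CDE→H adds H; E→B adds B; BH→AEF adds A, F → {A, B, C, D, E, F, H}. Minimal: {D, E}⁺ = {B, D, E}; {C, E}⁺ = {B, C, E}; {C, D}⁺ = {C, D} — none reach the full schema.
Any other superkey contains one of these as a subset, so there are no further candidate keys.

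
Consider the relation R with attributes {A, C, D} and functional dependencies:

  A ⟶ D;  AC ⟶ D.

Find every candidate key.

{A, C}⁺: A→D adds D → {A, C, D}. Minimal: {C}⁺ = {C}; {A}⁺ = {A, D} — none reach the full schema.

(A, C)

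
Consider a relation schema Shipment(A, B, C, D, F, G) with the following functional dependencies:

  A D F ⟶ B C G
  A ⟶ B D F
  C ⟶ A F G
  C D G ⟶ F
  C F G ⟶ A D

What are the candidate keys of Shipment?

{A}, {C}

{A}⁺: A→BDF adds B, D, F; ADF→BCG adds C, G → {A, B, C, D, F, G}.
{C}⁺: C→AFG adds A, F, G; CFG→AD adds D; ADF→BCG adds B → {A, B, C, D, F, G}.
Any other superkey contains one of these as a subset, so there are no further candidate keys.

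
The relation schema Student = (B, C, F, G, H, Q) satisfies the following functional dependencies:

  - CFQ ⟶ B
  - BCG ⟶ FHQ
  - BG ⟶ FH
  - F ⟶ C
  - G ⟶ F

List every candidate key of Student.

{B, G}⁺: BG→FH adds F, H; F→C adds C; BCG→FHQ adds Q → {B, C, F, G, H, Q}. Minimal: {G}⁺ = {C, F, G}; {B}⁺ = {B} — none reach the full schema.
{G, Q}⁺: G→F adds F; F→C adds C; CFQ→B adds B; BCG→FHQ adds H → {B, C, F, G, H, Q}. Minimal: {Q}⁺ = {Q}; {G}⁺ = {C, F, G} — none reach the full schema.
Any other superkey contains one of these as a subset, so there are no further candidate keys.

{B, G}, {G, Q}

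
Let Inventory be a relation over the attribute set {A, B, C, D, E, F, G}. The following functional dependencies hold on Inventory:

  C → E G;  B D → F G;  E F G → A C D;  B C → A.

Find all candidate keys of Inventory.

{B, C, D}, {B, C, F}, {B, D, E}, {B, E, F, G}

Attribute B never appears on the right-hand side of any dependency, so B must belong to every candidate key.
{B}⁺ = {B}, which is not all of the schema, so we must add further attributes.
{B, C, D}⁺: C→EG adds E, G; BD→FG adds F; EFG→ACD adds A → {A, B, C, D, E, F, G}. Minimal: {C, D}⁺ = {C, D, E, G}; {B, D}⁺ = {B, D, F, G}; {B, C}⁺ = {A, B, C, E, G} — none reach the full schema.
{B, C, F}⁺: C→EG adds E, G; EFG→ACD adds A, D → {A, B, C, D, E, F, G}. Minimal: {C, F}⁺ = {A, C, D, E, F, G}; {B, F}⁺ = {B, F}; {B, C}⁺ = {A, B, C, E, G} — none reach the full schema.
{B, D, E}⁺: BD→FG adds F, G; EFG→ACD adds A, C → {A, B, C, D, E, F, G}. Minimal: {D, E}⁺ = {D, E}; {B, E}⁺ = {B, E}; {B, D}⁺ = {B, D, F, G} — none reach the full schema.
{B, E, F, G}⁺: EFG→ACD adds A, C, D → {A, B, C, D, E, F, G}. Minimal: {E, F, G}⁺ = {A, C, D, E, F, G}; {B, F, G}⁺ = {B, F, G}; {B, E, G}⁺ = {B, E, G}; … — none reach the full schema.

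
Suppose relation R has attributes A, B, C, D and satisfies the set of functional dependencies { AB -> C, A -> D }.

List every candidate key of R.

AB

Attributes A, B never appear on any right-hand side, so every candidate key must contain {A, B}.
{A, B}⁺ = {A, B, C, D}, which is all of the schema, so {A, B} is the only candidate key.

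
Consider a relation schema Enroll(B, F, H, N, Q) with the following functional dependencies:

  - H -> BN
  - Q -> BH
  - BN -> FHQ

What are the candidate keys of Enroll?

{H}⁺: H→BN adds B, N; BN→FHQ adds F, Q → {B, F, H, N, Q}.
{Q}⁺: Q→BH adds B, H; H→BN adds N; BN→FHQ adds F → {B, F, H, N, Q}.
{B, N}⁺: BN→FHQ adds F, H, Q → {B, F, H, N, Q}. Minimal: {N}⁺ = {N}; {B}⁺ = {B} — none reach the full schema.
Any other superkey contains one of these as a subset, so there are no further candidate keys.

(H), (Q), (B, N)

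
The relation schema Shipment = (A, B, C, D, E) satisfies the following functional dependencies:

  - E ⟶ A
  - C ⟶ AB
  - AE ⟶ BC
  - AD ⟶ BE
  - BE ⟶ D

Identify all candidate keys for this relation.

E; AD; CD

{E}⁺: E→A adds A; AE→BC adds B, C; BE→D adds D → {A, B, C, D, E}.
{A, D}⁺: AD→BE adds B, E; AE→BC adds C → {A, B, C, D, E}.
{C, D}⁺: C→AB adds A, B; AD→BE adds E → {A, B, C, D, E}.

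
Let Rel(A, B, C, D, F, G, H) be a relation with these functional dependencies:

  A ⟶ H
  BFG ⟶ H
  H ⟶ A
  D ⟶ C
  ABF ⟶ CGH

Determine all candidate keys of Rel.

(A, B, D, F), (B, D, F, G), (B, D, F, H)

Attributes B, D, F never appear on any right-hand side, so every candidate key must contain {B, D, F}.
{B, D, F}⁺ = {B, C, D, F}, which is not all of the schema, so we must add further attributes.
{A, B, D, F}⁺: A→H adds H; D→C adds C; ABF→CGH adds G → {A, B, C, D, F, G, H}. Minimal: {B, D, F}⁺ = {B, C, D, F}; {A, D, F}⁺ = {A, C, D, F, H}; {A, B, F}⁺ = {A, B, C, F, G, H}; … — none reach the full schema.
{B, D, F, G}⁺: BFG→H adds H; H→A adds A; D→C adds C → {A, B, C, D, F, G, H}. Minimal: {D, F, G}⁺ = {C, D, F, G}; {B, F, G}⁺ = {A, B, C, F, G, H}; {B, D, G}⁺ = {B, C, D, G}; … — none reach the full schema.
{B, D, F, H}⁺: H→A adds A; D→C adds C; ABF→CGH adds G → {A, B, C, D, F, G, H}. Minimal: {D, F, H}⁺ = {A, C, D, F, H}; {B, F, H}⁺ = {A, B, C, F, G, H}; {B, D, H}⁺ = {A, B, C, D, H}; … — none reach the full schema.
Any other superkey contains one of these as a subset, so there are no further candidate keys.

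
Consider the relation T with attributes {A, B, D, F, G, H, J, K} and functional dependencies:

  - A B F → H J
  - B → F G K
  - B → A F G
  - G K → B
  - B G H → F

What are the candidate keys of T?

Attribute D never appears on the right-hand side of any dependency, so D must belong to every candidate key.
{D}⁺ = {D}, which is not all of the schema, so we must add further attributes.
{B, D}⁺: B→FGK adds F, G, K; B→AFG adds A; ABF→HJ adds H, J → {A, B, D, F, G, H, J, K}. Minimal: {D}⁺ = {D}; {B}⁺ = {A, B, F, G, H, J, K} — none reach the full schema.
{D, G, K}⁺: GK→B adds B; B→FGK adds F; B→AFG adds A; ABF→HJ adds H, J → {A, B, D, F, G, H, J, K}. Minimal: {G, K}⁺ = {A, B, F, G, H, J, K}; {D, K}⁺ = {D, K}; {D, G}⁺ = {D, G} — none reach the full schema.
Any other superkey contains one of these as a subset, so there are no further candidate keys.

{B, D}; {D, G, K}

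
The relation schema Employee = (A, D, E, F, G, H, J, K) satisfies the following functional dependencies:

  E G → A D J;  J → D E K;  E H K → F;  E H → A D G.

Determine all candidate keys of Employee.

EH, HJ

Attribute H never appears on the right-hand side of any dependency, so H must belong to every candidate key.
{H}⁺ = {H}, which is not all of the schema, so we must add further attributes.
{E, H}⁺: EH→ADG adds A, D, G; EG→ADJ adds J; J→DEK adds K; EHK→F adds F → {A, D, E, F, G, H, J, K}.
{H, J}⁺: J→DEK adds D, E, K; EHK→F adds F; EH→ADG adds A, G → {A, D, E, F, G, H, J, K}.
Any other superkey contains one of these as a subset, so there are no further candidate keys.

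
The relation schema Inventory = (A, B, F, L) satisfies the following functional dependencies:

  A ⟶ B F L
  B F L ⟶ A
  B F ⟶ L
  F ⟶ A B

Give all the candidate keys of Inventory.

{A}⁺: A→BFL adds B, F, L → {A, B, F, L}.
{F}⁺: F→AB adds A, B; A→BFL adds L → {A, B, F, L}.
Any other superkey contains one of these as a subset, so there are no further candidate keys.

A; F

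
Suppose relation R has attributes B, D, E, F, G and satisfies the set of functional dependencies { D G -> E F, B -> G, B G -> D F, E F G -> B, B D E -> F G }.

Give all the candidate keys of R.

{B}⁺: B→G adds G; BG→DF adds D, F; DG→EF adds E → {B, D, E, F, G}.
{D, G}⁺: DG→EF adds E, F; EFG→B adds B → {B, D, E, F, G}.
{E, F, G}⁺: EFG→B adds B; BG→DF adds D → {B, D, E, F, G}.
Any other superkey contains one of these as a subset, so there are no further candidate keys.

{B}, {D, G}, {E, F, G}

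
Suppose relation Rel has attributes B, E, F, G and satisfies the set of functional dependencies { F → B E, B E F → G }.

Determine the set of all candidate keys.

(F)

Attribute F never appears on the right-hand side of any dependency, so F must belong to every candidate key.
{F}⁺ = {B, E, F, G}, which is all of the schema, so {F} is the only candidate key.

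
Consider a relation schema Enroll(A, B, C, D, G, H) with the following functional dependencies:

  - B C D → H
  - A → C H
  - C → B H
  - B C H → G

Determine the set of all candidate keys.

{A, D}

Attributes A, D never appear on any right-hand side, so every candidate key must contain {A, D}.
{A, D}⁺ = {A, B, C, D, G, H}, which is all of the schema, so {A, D} is the only candidate key.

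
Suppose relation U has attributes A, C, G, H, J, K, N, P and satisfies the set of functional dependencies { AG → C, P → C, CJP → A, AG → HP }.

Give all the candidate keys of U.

(A, G, J, K, N); (G, J, K, N, P)

{A, G, J, K, N}⁺: AG→C adds C; AG→HP adds H, P → {A, C, G, H, J, K, N, P}. Minimal: {G, J, K, N}⁺ = {G, J, K, N}; {A, J, K, N}⁺ = {A, J, K, N}; {A, G, K, N}⁺ = {A, C, G, H, K, N, P}; … — none reach the full schema.
{G, J, K, N, P}⁺: P→C adds C; CJP→A adds A; AG→HP adds H → {A, C, G, H, J, K, N, P}. Minimal: {J, K, N, P}⁺ = {A, C, J, K, N, P}; {G, K, N, P}⁺ = {C, G, K, N, P}; {G, J, N, P}⁺ = {A, C, G, H, J, N, P}; … — none reach the full schema.
Any other superkey contains one of these as a subset, so there are no further candidate keys.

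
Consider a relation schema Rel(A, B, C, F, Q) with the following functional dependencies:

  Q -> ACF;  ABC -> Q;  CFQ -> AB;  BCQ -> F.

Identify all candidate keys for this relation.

(Q), (A, B, C)

{Q}⁺: Q→ACF adds A, C, F; CFQ→AB adds B → {A, B, C, F, Q}.
{A, B, C}⁺: ABC→Q adds Q; BCQ→F adds F → {A, B, C, F, Q}. Minimal: {B, C}⁺ = {B, C}; {A, C}⁺ = {A, C}; {A, B}⁺ = {A, B} — none reach the full schema.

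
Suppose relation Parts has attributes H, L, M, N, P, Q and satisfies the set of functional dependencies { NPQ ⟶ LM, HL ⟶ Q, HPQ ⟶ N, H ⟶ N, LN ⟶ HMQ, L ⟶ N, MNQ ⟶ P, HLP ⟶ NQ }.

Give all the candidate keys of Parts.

{L}⁺: L→N adds N; LN→HMQ adds H, M, Q; MNQ→P adds P → {H, L, M, N, P, Q}.
{H, M, Q}⁺: H→N adds N; MNQ→P adds P; NPQ→LM adds L → {H, L, M, N, P, Q}. Minimal: {M, Q}⁺ = {M, Q}; {H, Q}⁺ = {H, N, Q}; {H, M}⁺ = {H, M, N} — none reach the full schema.
{H, P, Q}⁺: HPQ→N adds N; NPQ→LM adds L, M → {H, L, M, N, P, Q}. Minimal: {P, Q}⁺ = {P, Q}; {H, Q}⁺ = {H, N, Q}; {H, P}⁺ = {H, N, P} — none reach the full schema.
{M, N, Q}⁺: MNQ→P adds P; NPQ→LM adds L; LN→HMQ adds H → {H, L, M, N, P, Q}. Minimal: {N, Q}⁺ = {N, Q}; {M, Q}⁺ = {M, Q}; {M, N}⁺ = {M, N} — none reach the full schema.
{N, P, Q}⁺: NPQ→LM adds L, M; LN→HMQ adds H → {H, L, M, N, P, Q}. Minimal: {P, Q}⁺ = {P, Q}; {N, Q}⁺ = {N, Q}; {N, P}⁺ = {N, P} — none reach the full schema.
Any other superkey contains one of these as a subset, so there are no further candidate keys.

(L); (H, M, Q); (H, P, Q); (M, N, Q); (N, P, Q)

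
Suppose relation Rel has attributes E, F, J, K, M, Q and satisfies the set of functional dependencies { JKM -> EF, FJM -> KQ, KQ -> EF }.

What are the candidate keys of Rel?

{F, J, M}, {J, K, M}

Attributes J, M never appear on any right-hand side, so every candidate key must contain {J, M}.
{J, M}⁺ = {J, M}, which is not all of the schema, so we must add further attributes.
{F, J, M}⁺: FJM→KQ adds K, Q; KQ→EF adds E → {E, F, J, K, M, Q}. Minimal: {J, M}⁺ = {J, M}; {F, M}⁺ = {F, M}; {F, J}⁺ = {F, J} — none reach the full schema.
{J, K, M}⁺: JKM→EF adds E, F; FJM→KQ adds Q → {E, F, J, K, M, Q}. Minimal: {K, M}⁺ = {K, M}; {J, M}⁺ = {J, M}; {J, K}⁺ = {J, K} — none reach the full schema.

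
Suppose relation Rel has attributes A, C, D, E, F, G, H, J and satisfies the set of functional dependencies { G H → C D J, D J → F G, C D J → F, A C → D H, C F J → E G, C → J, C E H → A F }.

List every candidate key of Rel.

AC, GH, CDH, CEH, CFH, DHJ

{A, C}⁺: AC→DH adds D, H; C→J adds J; DJ→FG adds F, G; CFJ→EG adds E → {A, C, D, E, F, G, H, J}. Minimal: {C}⁺ = {C, J}; {A}⁺ = {A} — none reach the full schema.
{G, H}⁺: GH→CDJ adds C, D, J; DJ→FG adds F; CFJ→EG adds E; CEH→AF adds A → {A, C, D, E, F, G, H, J}. Minimal: {H}⁺ = {H}; {G}⁺ = {G} — none reach the full schema.
{C, D, H}⁺: C→J adds J; DJ→FG adds F, G; CFJ→EG adds E; CEH→AF adds A → {A, C, D, E, F, G, H, J}. Minimal: {D, H}⁺ = {D, H}; {C, H}⁺ = {C, H, J}; {C, D}⁺ = {C, D, E, F, G, J} — none reach the full schema.
{C, E, H}⁺: C→J adds J; CEH→AF adds A, F; AC→DH adds D; CFJ→EG adds G → {A, C, D, E, F, G, H, J}. Minimal: {E, H}⁺ = {E, H}; {C, H}⁺ = {C, H, J}; {C, E}⁺ = {C, E, J} — none reach the full schema.
{C, F, H}⁺: C→J adds J; CFJ→EG adds E, G; CEH→AF adds A; GH→CDJ adds D → {A, C, D, E, F, G, H, J}. Minimal: {F, H}⁺ = {F, H}; {C, H}⁺ = {C, H, J}; {C, F}⁺ = {C, E, F, G, J} — none reach the full schema.
{D, H, J}⁺: DJ→FG adds F, G; GH→CDJ adds C; CFJ→EG adds E; CEH→AF adds A → {A, C, D, E, F, G, H, J}. Minimal: {H, J}⁺ = {H, J}; {D, J}⁺ = {D, F, G, J}; {D, H}⁺ = {D, H} — none reach the full schema.
Any other superkey contains one of these as a subset, so there are no further candidate keys.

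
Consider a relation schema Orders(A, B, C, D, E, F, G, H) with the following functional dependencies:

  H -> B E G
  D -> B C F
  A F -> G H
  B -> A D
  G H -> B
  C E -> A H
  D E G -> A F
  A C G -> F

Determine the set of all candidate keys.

{B}, {D}, {H}, {A, F}, {C, E}, {A, C, G}

{B}⁺: B→AD adds A, D; D→BCF adds C, F; AF→GH adds G, H; H→BEG adds E → {A, B, C, D, E, F, G, H}.
{D}⁺: D→BCF adds B, C, F; B→AD adds A; AF→GH adds G, H; H→BEG adds E → {A, B, C, D, E, F, G, H}.
{H}⁺: H→BEG adds B, E, G; B→AD adds A, D; DEG→AF adds F; D→BCF adds C → {A, B, C, D, E, F, G, H}.
{A, F}⁺: AF→GH adds G, H; GH→B adds B; H→BEG adds E; B→AD adds D; D→BCF adds C → {A, B, C, D, E, F, G, H}. Minimal: {F}⁺ = {F}; {A}⁺ = {A} — none reach the full schema.
{C, E}⁺: CE→AH adds A, H; H→BEG adds B, G; B→AD adds D; DEG→AF adds F → {A, B, C, D, E, F, G, H}. Minimal: {E}⁺ = {E}; {C}⁺ = {C} — none reach the full schema.
{A, C, G}⁺: ACG→F adds F; AF→GH adds H; GH→B adds B; H→BEG adds E; B→AD adds D → {A, B, C, D, E, F, G, H}. Minimal: {C, G}⁺ = {C, G}; {A, G}⁺ = {A, G}; {A, C}⁺ = {A, C} — none reach the full schema.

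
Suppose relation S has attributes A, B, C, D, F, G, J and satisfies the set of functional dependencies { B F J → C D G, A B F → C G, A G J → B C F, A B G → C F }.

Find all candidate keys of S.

(A, G, J); (A, B, F, J)

Attributes A, J never appear on any right-hand side, so every candidate key must contain {A, J}.
{A, J}⁺ = {A, J}, which is not all of the schema, so we must add further attributes.
{A, G, J}⁺: AGJ→BCF adds B, C, F; BFJ→CDG adds D → {A, B, C, D, F, G, J}. Minimal: {G, J}⁺ = {G, J}; {A, J}⁺ = {A, J}; {A, G}⁺ = {A, G} — none reach the full schema.
{A, B, F, J}⁺: BFJ→CDG adds C, D, G → {A, B, C, D, F, G, J}. Minimal: {B, F, J}⁺ = {B, C, D, F, G, J}; {A, F, J}⁺ = {A, F, J}; {A, B, J}⁺ = {A, B, J}; … — none reach the full schema.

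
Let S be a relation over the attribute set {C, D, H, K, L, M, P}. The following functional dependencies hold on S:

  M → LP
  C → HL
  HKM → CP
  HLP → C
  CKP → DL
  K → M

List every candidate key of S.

{C, K}, {H, K}

Attribute K never appears on the right-hand side of any dependency, so K must belong to every candidate key.
{K}⁺ = {K, L, M, P}, which is not all of the schema, so we must add further attributes.
{C, K}⁺: C→HL adds H, L; K→M adds M; M→LP adds P; CKP→DL adds D → {C, D, H, K, L, M, P}. Minimal: {K}⁺ = {K, L, M, P}; {C}⁺ = {C, H, L} — none reach the full schema.
{H, K}⁺: K→M adds M; M→LP adds L, P; HKM→CP adds C; CKP→DL adds D → {C, D, H, K, L, M, P}. Minimal: {K}⁺ = {K, L, M, P}; {H}⁺ = {H} — none reach the full schema.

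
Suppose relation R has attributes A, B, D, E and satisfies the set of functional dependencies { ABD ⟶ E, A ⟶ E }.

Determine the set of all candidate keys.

{A, B, D}

Attributes A, B, D never appear on any right-hand side, so every candidate key must contain {A, B, D}.
{A, B, D}⁺ = {A, B, D, E}, which is all of the schema, so {A, B, D} is the only candidate key.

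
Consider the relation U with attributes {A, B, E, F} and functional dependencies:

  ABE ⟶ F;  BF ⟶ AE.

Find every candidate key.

BF, ABE

Attribute B never appears on the right-hand side of any dependency, so B must belong to every candidate key.
{B}⁺ = {B}, which is not all of the schema, so we must add further attributes.
{B, F}⁺: BF→AE adds A, E → {A, B, E, F}. Minimal: {F}⁺ = {F}; {B}⁺ = {B} — none reach the full schema.
{A, B, E}⁺: ABE→F adds F → {A, B, E, F}. Minimal: {B, E}⁺ = {B, E}; {A, E}⁺ = {A, E}; {A, B}⁺ = {A, B} — none reach the full schema.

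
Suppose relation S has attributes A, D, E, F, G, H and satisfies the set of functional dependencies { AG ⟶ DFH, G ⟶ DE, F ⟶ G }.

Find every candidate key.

AF; AG

Attribute A never appears on the right-hand side of any dependency, so A must belong to every candidate key.
{A}⁺ = {A}, which is not all of the schema, so we must add further attributes.
{A, F}⁺: F→G adds G; AG→DFH adds D, H; G→DE adds E → {A, D, E, F, G, H}. Minimal: {F}⁺ = {D, E, F, G}; {A}⁺ = {A} — none reach the full schema.
{A, G}⁺: AG→DFH adds D, F, H; G→DE adds E → {A, D, E, F, G, H}. Minimal: {G}⁺ = {D, E, G}; {A}⁺ = {A} — none reach the full schema.
Any other superkey contains one of these as a subset, so there are no further candidate keys.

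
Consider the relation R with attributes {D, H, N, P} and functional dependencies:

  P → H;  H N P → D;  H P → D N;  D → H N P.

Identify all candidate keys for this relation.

{D}, {P}

{D}⁺: D→HNP adds H, N, P → {D, H, N, P}.
{P}⁺: P→H adds H; HP→DN adds D, N → {D, H, N, P}.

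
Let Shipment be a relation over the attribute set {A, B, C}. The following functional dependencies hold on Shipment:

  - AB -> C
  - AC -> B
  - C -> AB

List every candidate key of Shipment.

{C}⁺: C→AB adds A, B → {A, B, C}.
{A, B}⁺: AB→C adds C → {A, B, C}. Minimal: {B}⁺ = {B}; {A}⁺ = {A} — none reach the full schema.

(C), (A, B)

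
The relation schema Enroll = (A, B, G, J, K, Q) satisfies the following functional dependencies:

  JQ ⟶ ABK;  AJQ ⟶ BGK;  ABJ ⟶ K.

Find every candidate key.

JQ

Attributes J, Q never appear on any right-hand side, so every candidate key must contain {J, Q}.
{J, Q}⁺ = {A, B, G, J, K, Q}, which is all of the schema, so {J, Q} is the only candidate key.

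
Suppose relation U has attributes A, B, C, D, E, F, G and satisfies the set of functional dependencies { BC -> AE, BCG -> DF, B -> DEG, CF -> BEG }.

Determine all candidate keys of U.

Attribute C never appears on the right-hand side of any dependency, so C must belong to every candidate key.
{C}⁺ = {C}, which is not all of the schema, so we must add further attributes.
{B, C}⁺: BC→AE adds A, E; B→DEG adds D, G; BCG→DF adds F → {A, B, C, D, E, F, G}. Minimal: {C}⁺ = {C}; {B}⁺ = {B, D, E, G} — none reach the full schema.
{C, F}⁺: CF→BEG adds B, E, G; BC→AE adds A; BCG→DF adds D → {A, B, C, D, E, F, G}. Minimal: {F}⁺ = {F}; {C}⁺ = {C} — none reach the full schema.

BC, CF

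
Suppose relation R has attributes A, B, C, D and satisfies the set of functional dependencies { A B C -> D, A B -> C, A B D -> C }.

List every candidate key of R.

Attributes A, B never appear on any right-hand side, so every candidate key must contain {A, B}.
{A, B}⁺ = {A, B, C, D}, which is all of the schema, so {A, B} is the only candidate key.

{A, B}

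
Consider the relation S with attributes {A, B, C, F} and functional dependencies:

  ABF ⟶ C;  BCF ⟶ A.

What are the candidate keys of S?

ABF, BCF

{A, B, F}⁺: ABF→C adds C → {A, B, C, F}. Minimal: {B, F}⁺ = {B, F}; {A, F}⁺ = {A, F}; {A, B}⁺ = {A, B} — none reach the full schema.
{B, C, F}⁺: BCF→A adds A → {A, B, C, F}. Minimal: {C, F}⁺ = {C, F}; {B, F}⁺ = {B, F}; {B, C}⁺ = {B, C} — none reach the full schema.
Any other superkey contains one of these as a subset, so there are no further candidate keys.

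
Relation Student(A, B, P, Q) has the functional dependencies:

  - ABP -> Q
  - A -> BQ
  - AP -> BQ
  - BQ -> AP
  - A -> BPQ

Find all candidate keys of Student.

{A}⁺: A→BQ adds B, Q; BQ→AP adds P → {A, B, P, Q}.
{B, Q}⁺: BQ→AP adds A, P → {A, B, P, Q}. Minimal: {Q}⁺ = {Q}; {B}⁺ = {B} — none reach the full schema.
Any other superkey contains one of these as a subset, so there are no further candidate keys.

(A), (B, Q)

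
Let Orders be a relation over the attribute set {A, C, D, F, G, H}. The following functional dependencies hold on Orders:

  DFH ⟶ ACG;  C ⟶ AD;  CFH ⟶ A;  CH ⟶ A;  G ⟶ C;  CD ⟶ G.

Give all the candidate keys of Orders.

{C, F, H}, {D, F, H}, {F, G, H}

Attributes F, H never appear on any right-hand side, so every candidate key must contain {F, H}.
{F, H}⁺ = {F, H}, which is not all of the schema, so we must add further attributes.
{C, F, H}⁺: C→AD adds A, D; CD→G adds G → {A, C, D, F, G, H}. Minimal: {F, H}⁺ = {F, H}; {C, H}⁺ = {A, C, D, G, H}; {C, F}⁺ = {A, C, D, F, G} — none reach the full schema.
{D, F, H}⁺: DFH→ACG adds A, C, G → {A, C, D, F, G, H}. Minimal: {F, H}⁺ = {F, H}; {D, H}⁺ = {D, H}; {D, F}⁺ = {D, F} — none reach the full schema.
{F, G, H}⁺: G→C adds C; C→AD adds A, D → {A, C, D, F, G, H}. Minimal: {G, H}⁺ = {A, C, D, G, H}; {F, H}⁺ = {F, H}; {F, G}⁺ = {A, C, D, F, G} — none reach the full schema.
Any other superkey contains one of these as a subset, so there are no further candidate keys.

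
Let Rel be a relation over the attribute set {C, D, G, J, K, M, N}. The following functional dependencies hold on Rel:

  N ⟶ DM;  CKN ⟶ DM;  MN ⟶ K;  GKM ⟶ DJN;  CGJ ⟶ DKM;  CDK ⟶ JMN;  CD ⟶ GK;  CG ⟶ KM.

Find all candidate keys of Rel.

Attribute C never appears on the right-hand side of any dependency, so C must belong to every candidate key.
{C}⁺ = {C}, which is not all of the schema, so we must add further attributes.
{C, D}⁺: CD→GK adds G, K; CG→KM adds M; GKM→DJN adds J, N → {C, D, G, J, K, M, N}.
{C, G}⁺: CG→KM adds K, M; GKM→DJN adds D, J, N → {C, D, G, J, K, M, N}.
{C, N}⁺: N→DM adds D, M; MN→K adds K; CDK→JMN adds J; CD→GK adds G → {C, D, G, J, K, M, N}.
Any other superkey contains one of these as a subset, so there are no further candidate keys.

CD; CG; CN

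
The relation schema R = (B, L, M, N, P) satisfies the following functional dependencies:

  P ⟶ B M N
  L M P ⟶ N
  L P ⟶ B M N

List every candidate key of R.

{L, P}⁺: P→BMN adds B, M, N → {B, L, M, N, P}.

LP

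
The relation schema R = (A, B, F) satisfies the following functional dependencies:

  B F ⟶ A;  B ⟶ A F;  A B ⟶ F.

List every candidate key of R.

Attribute B never appears on the right-hand side of any dependency, so B must belong to every candidate key.
{B}⁺ = {A, B, F}, which is all of the schema, so {B} is the only candidate key.

{B}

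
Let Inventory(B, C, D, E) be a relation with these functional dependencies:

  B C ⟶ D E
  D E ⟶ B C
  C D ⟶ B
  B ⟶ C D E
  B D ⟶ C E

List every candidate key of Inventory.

{B}⁺: B→CDE adds C, D, E → {B, C, D, E}.
{C, D}⁺: CD→B adds B; B→CDE adds E → {B, C, D, E}.
{D, E}⁺: DE→BC adds B, C → {B, C, D, E}.

{B}, {C, D}, {D, E}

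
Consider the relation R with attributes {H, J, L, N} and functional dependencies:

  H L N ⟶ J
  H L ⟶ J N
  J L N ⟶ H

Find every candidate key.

Attribute L never appears on the right-hand side of any dependency, so L must belong to every candidate key.
{L}⁺ = {L}, which is not all of the schema, so we must add further attributes.
{H, L}⁺: HL→JN adds J, N → {H, J, L, N}.
{J, L, N}⁺: JLN→H adds H → {H, J, L, N}.
Any other superkey contains one of these as a subset, so there are no further candidate keys.

{H, L}; {J, L, N}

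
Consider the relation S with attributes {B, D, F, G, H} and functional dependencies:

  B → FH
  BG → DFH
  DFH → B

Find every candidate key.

{B, G}⁺: B→FH adds F, H; BG→DFH adds D → {B, D, F, G, H}. Minimal: {G}⁺ = {G}; {B}⁺ = {B, F, H} — none reach the full schema.
{D, F, G, H}⁺: DFH→B adds B → {B, D, F, G, H}. Minimal: {F, G, H}⁺ = {F, G, H}; {D, G, H}⁺ = {D, G, H}; {D, F, H}⁺ = {B, D, F, H}; … — none reach the full schema.

(B, G); (D, F, G, H)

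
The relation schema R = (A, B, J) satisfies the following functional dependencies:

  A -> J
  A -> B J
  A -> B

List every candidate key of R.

{A}

Attribute A never appears on the right-hand side of any dependency, so A must belong to every candidate key.
{A}⁺ = {A, B, J}, which is all of the schema, so {A} is the only candidate key.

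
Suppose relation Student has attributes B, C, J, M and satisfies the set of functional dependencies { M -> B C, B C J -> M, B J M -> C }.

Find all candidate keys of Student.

{J, M}⁺: M→BC adds B, C → {B, C, J, M}. Minimal: {M}⁺ = {B, C, M}; {J}⁺ = {J} — none reach the full schema.
{B, C, J}⁺: BCJ→M adds M → {B, C, J, M}. Minimal: {C, J}⁺ = {C, J}; {B, J}⁺ = {B, J}; {B, C}⁺ = {B, C} — none reach the full schema.
Any other superkey contains one of these as a subset, so there are no further candidate keys.

JM; BCJ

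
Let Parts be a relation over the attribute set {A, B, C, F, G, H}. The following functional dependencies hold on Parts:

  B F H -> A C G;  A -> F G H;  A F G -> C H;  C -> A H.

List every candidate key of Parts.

{A, B}, {B, C}, {B, F, H}

Attribute B never appears on the right-hand side of any dependency, so B must belong to every candidate key.
{B}⁺ = {B}, which is not all of the schema, so we must add further attributes.
{A, B}⁺: A→FGH adds F, G, H; AFG→CH adds C → {A, B, C, F, G, H}. Minimal: {B}⁺ = {B}; {A}⁺ = {A, C, F, G, H} — none reach the full schema.
{B, C}⁺: C→AH adds A, H; A→FGH adds F, G → {A, B, C, F, G, H}. Minimal: {C}⁺ = {A, C, F, G, H}; {B}⁺ = {B} — none reach the full schema.
{B, F, H}⁺: BFH→ACG adds A, C, G → {A, B, C, F, G, H}. Minimal: {F, H}⁺ = {F, H}; {B, H}⁺ = {B, H}; {B, F}⁺ = {B, F} — none reach the full schema.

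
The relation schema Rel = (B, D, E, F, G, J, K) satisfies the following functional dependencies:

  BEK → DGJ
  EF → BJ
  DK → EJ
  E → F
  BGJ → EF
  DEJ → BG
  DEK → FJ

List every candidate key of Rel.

Attribute K never appears on the right-hand side of any dependency, so K must belong to every candidate key.
{K}⁺ = {K}, which is not all of the schema, so we must add further attributes.
{D, K}⁺: DK→EJ adds E, J; E→F adds F; DEJ→BG adds B, G → {B, D, E, F, G, J, K}. Minimal: {K}⁺ = {K}; {D}⁺ = {D} — none reach the full schema.
{E, K}⁺: E→F adds F; EF→BJ adds B, J; BEK→DGJ adds D, G → {B, D, E, F, G, J, K}. Minimal: {K}⁺ = {K}; {E}⁺ = {B, E, F, J} — none reach the full schema.
{B, G, J, K}⁺: BGJ→EF adds E, F; BEK→DGJ adds D → {B, D, E, F, G, J, K}. Minimal: {G, J, K}⁺ = {G, J, K}; {B, J, K}⁺ = {B, J, K}; {B, G, K}⁺ = {B, G, K}; … — none reach the full schema.

{D, K}; {E, K}; {B, G, J, K}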